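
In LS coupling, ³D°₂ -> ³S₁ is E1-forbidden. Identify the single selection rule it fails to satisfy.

the ΔL = 0, ±1 rule

Initial level: S=1, L=2, J=2, parity odd. Final level: S=1, L=0, J=1, parity even.
ΔS = 0: S: 1 → 1 — passes.
Parity must change: odd → even — passes.
ΔL = 0, ±1 (not L=0↔0): L: 2 → 0, ΔL = -2 — fails.
ΔJ = 0, ±1 (not J=0↔0): J: 2 → 1, ΔJ = -1 — passes.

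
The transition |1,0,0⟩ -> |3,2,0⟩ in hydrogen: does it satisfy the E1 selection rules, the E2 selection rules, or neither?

E2

Δl = 2 − 0 = +2; l_i + l_f = 2.
Δm_l = +0.
E1 (Δl = ±1, |Δm_l| ≤ 1): not satisfied.
E2 (Δl = 0,±2, l_i+l_f ≥ 2, |Δm_l| ≤ 2): satisfied.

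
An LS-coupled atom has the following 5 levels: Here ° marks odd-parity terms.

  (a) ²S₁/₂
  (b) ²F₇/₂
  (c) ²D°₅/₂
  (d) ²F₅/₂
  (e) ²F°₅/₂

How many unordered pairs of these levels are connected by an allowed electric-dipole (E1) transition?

(a)–(b): forbidden (parity, ΔL, ΔJ).
(a)–(c): forbidden (ΔL, ΔJ).
(a)–(d): forbidden (parity, ΔL, ΔJ).
(a)–(e): forbidden (ΔL, ΔJ).
(b)–(c): allowed.
(b)–(d): forbidden (parity).
(b)–(e): allowed.
(c)–(d): allowed.
(c)–(e): forbidden (parity).
(d)–(e): allowed.
Allowed pairs: 4 of 10.

4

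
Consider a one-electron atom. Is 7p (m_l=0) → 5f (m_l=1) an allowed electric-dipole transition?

forbidden

l: 1 → 3 (Δl = +2). Δl = ±1 ✗.
m_l: 0 → 1 (Δm_l = +1). |Δm_l| ≤ 1 ✓.
The transition is electric-dipole forbidden.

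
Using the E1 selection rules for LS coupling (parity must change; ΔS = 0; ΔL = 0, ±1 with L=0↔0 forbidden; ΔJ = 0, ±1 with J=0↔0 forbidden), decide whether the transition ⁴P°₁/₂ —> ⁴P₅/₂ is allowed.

Parity must change: odd → even — ✓.
ΔS = 0: S: 3/2 → 3/2 — ✓.
ΔL = 0, ±1 (not L=0↔0): L: 1 → 1, ΔL = +0 — ✓.
ΔJ = 0, ±1 (not J=0↔0): J: 1/2 → 5/2, ΔJ = +2 — ✗.
Rule(s) violated: ΔJ.

forbidden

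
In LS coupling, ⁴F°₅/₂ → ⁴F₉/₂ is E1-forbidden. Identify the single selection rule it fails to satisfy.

Parity must change: odd → even — ✓.
ΔS = 0: S: 3/2 → 3/2 — ✓.
ΔL = 0, ±1 (not L=0↔0): L: 3 → 3, ΔL = +0 — ✓.
ΔJ = 0, ±1 (not J=0↔0): J: 5/2 → 9/2, ΔJ = +2 — ✗.

the ΔJ = 0, ±1 rule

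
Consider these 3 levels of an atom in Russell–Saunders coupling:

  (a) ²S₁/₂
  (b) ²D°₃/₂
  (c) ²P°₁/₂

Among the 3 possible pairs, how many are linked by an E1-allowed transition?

(a)–(b): forbidden (ΔL).
(a)–(c): allowed.
(b)–(c): forbidden (parity).
Allowed pairs: 1 of 3.

1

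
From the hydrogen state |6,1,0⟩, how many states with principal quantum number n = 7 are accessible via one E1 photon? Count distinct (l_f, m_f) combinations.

E1 requires Δl = ±1, so l_f ∈ {0, 2}; with 0 ≤ l_f ≤ n_f−1 = 6, the allowed l_f values are {0, 2}.
For l_f = 0: m_f ∈ {m_i−1, m_i, m_i+1} ∩ [−0, 0] = {0} → 1 state.
For l_f = 2: m_f ∈ {m_i−1, m_i, m_i+1} ∩ [−2, 2] = {-1, 0, 1} → 3 states.
Total: 4.

4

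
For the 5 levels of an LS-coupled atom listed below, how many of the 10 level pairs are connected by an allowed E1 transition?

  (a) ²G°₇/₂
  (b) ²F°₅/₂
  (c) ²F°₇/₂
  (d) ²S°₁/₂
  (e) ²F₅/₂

(a)–(b): forbidden (parity).
(a)–(c): forbidden (parity).
(a)–(d): forbidden (parity, ΔL, ΔJ).
(a)–(e): allowed.
(b)–(c): forbidden (parity).
(b)–(d): forbidden (parity, ΔL, ΔJ).
(b)–(e): allowed.
(c)–(d): forbidden (parity, ΔL, ΔJ).
(c)–(e): allowed.
(d)–(e): forbidden (ΔL, ΔJ).
Allowed pairs: 3 of 10.

3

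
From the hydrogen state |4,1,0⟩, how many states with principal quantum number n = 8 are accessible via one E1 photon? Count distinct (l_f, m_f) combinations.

4

E1 requires Δl = ±1, so l_f ∈ {0, 2}; with 0 ≤ l_f ≤ n_f−1 = 7, the allowed l_f values are {0, 2}.
For l_f = 0: m_f ∈ {m_i−1, m_i, m_i+1} ∩ [−0, 0] = {0} → 1 state.
For l_f = 2: m_f ∈ {m_i−1, m_i, m_i+1} ∩ [−2, 2] = {-1, 0, 1} → 3 states.
Total: 4.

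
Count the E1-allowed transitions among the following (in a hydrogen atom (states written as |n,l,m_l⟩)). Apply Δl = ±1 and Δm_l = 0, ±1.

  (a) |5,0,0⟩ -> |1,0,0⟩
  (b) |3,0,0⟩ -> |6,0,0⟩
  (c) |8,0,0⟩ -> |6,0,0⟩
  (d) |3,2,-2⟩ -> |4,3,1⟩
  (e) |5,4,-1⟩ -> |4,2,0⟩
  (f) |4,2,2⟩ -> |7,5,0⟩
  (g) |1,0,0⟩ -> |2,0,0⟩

(a) forbidden — Δl = +0 (E1 requires Δl = ±1)
(b) forbidden — Δl = +0 (E1 requires Δl = ±1)
(c) forbidden — Δl = +0 (E1 requires Δl = ±1)
(d) forbidden — Δm_l = +3 (E1 requires Δm_l = 0, ±1)
(e) forbidden — Δl = -2 (E1 requires Δl = ±1)
(f) forbidden — Δl = +3 (E1 requires Δl = ±1); Δm_l = -2 (E1 requires Δm_l = 0, ±1)
(g) forbidden — Δl = +0 (E1 requires Δl = ±1)
Total allowed: 0 of 7.

0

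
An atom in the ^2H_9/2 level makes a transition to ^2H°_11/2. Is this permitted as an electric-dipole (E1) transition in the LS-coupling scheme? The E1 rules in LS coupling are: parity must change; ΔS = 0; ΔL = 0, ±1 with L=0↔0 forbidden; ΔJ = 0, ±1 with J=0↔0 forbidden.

Parity must change: even → odd — ✓.
ΔS = 0: S: 1/2 → 1/2 — ✓.
ΔL = 0, ±1 (not L=0↔0): L: 5 → 5, ΔL = +0 — ✓.
ΔJ = 0, ±1 (not J=0↔0): J: 9/2 → 11/2, ΔJ = +1 — ✓.
All four E1 rules are satisfied.

allowed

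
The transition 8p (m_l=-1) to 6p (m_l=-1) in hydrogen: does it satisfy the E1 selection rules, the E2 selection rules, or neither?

Δl = 1 − 1 = +0; l_i + l_f = 2.
Δm_l = +0.
E1 (Δl = ±1, |Δm_l| ≤ 1): not satisfied.
E2 (Δl = 0,±2, l_i+l_f ≥ 2, |Δm_l| ≤ 2): satisfied.

E2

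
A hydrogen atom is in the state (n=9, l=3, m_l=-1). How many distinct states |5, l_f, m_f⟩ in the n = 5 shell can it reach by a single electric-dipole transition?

6

E1 requires Δl = ±1, so l_f ∈ {2, 4}; with 0 ≤ l_f ≤ n_f−1 = 4, the allowed l_f values are {2, 4}.
For l_f = 2: m_f ∈ {m_i−1, m_i, m_i+1} ∩ [−2, 2] = {-2, -1, 0} → 3 states.
For l_f = 4: m_f ∈ {m_i−1, m_i, m_i+1} ∩ [−4, 4] = {-2, -1, 0} → 3 states.
Total: 6.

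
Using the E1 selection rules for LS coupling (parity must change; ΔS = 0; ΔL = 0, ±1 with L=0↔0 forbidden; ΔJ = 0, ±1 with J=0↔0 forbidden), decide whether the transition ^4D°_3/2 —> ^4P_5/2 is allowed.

ΔL = 0, ±1 (not L=0↔0): L: 2 → 1, ΔL = -1 — satisfied.
ΔS = 0: S: 3/2 → 3/2 — satisfied.
Parity must change: odd → even — satisfied.
ΔJ = 0, ±1 (not J=0↔0): J: 3/2 → 5/2, ΔJ = +1 — satisfied.
All four E1 rules are satisfied.

allowed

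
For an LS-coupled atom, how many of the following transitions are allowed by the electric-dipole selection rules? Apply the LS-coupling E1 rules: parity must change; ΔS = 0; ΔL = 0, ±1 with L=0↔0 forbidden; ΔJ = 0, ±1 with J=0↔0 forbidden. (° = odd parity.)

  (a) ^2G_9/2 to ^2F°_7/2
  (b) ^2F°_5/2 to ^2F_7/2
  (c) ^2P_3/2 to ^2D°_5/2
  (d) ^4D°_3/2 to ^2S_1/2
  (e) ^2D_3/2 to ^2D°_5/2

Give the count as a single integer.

(a) allowed
(b) allowed
(c) allowed
(d) forbidden (ΔS, ΔL fail)
(e) allowed
Total allowed: 4 of 5.

4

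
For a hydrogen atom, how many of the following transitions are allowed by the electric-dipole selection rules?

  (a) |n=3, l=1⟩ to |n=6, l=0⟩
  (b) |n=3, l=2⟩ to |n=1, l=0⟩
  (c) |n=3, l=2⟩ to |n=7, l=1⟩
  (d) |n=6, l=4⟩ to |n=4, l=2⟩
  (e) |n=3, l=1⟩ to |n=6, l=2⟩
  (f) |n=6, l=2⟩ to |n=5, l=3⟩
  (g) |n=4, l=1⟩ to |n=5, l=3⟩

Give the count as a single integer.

4

(a) allowed
(b) forbidden — Δl = -2 (E1 requires Δl = ±1)
(c) allowed
(d) forbidden — Δl = -2 (E1 requires Δl = ±1)
(e) allowed
(f) allowed
(g) forbidden — Δl = +2 (E1 requires Δl = ±1)
Total allowed: 4 of 7.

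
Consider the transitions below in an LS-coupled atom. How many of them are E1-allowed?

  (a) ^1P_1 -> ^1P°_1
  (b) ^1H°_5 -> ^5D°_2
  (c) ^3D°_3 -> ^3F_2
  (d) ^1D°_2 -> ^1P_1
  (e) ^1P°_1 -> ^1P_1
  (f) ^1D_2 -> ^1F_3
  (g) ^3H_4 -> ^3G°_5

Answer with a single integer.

(a) allowed
(b) forbidden (parity, ΔS, ΔL, ΔJ fail)
(c) allowed
(d) allowed
(e) allowed
(f) forbidden (parity fails)
(g) allowed
Total allowed: 5 of 7.

5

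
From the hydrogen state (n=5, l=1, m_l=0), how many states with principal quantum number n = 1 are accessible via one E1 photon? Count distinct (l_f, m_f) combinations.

E1 requires Δl = ±1, so l_f ∈ {0, 2}; with 0 ≤ l_f ≤ n_f−1 = 0, the allowed l_f values are {0}.
For l_f = 0: m_f ∈ {m_i−1, m_i, m_i+1} ∩ [−0, 0] = {0} → 1 state.
Total: 1.

1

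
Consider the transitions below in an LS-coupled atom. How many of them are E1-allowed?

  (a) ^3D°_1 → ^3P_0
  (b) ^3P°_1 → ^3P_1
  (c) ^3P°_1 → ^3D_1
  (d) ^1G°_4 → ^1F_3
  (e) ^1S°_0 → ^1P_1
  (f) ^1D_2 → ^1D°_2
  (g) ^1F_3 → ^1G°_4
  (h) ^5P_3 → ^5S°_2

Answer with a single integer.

(a) allowed
(b) allowed
(c) allowed
(d) allowed
(e) allowed
(f) allowed
(g) allowed
(h) allowed
Total allowed: 8 of 8.

8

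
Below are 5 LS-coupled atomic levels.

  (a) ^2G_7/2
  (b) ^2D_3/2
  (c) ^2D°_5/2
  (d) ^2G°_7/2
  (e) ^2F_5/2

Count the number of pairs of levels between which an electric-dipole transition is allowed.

4

(a)–(b): forbidden (parity, ΔL, ΔJ).
(a)–(c): forbidden (ΔL).
(a)–(d): allowed.
(a)–(e): forbidden (parity).
(b)–(c): allowed.
(b)–(d): forbidden (ΔL, ΔJ).
(b)–(e): forbidden (parity).
(c)–(d): forbidden (parity, ΔL).
(c)–(e): allowed.
(d)–(e): allowed.
Allowed pairs: 4 of 10.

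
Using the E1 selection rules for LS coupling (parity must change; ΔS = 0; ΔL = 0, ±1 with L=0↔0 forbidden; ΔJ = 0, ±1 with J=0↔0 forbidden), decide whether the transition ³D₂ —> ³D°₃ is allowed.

ΔL = 0, ±1 (not L=0↔0): L: 2 → 2, ΔL = +0 — passes.
ΔJ = 0, ±1 (not J=0↔0): J: 2 → 3, ΔJ = +1 — passes.
ΔS = 0: S: 1 → 1 — passes.
Parity must change: even → odd — passes.
All four E1 rules are satisfied.

allowed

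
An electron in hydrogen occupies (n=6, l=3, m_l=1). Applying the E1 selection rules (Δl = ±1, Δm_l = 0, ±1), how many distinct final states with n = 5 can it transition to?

E1 requires Δl = ±1, so l_f ∈ {2, 4}; with 0 ≤ l_f ≤ n_f−1 = 4, the allowed l_f values are {2, 4}.
For l_f = 2: m_f ∈ {m_i−1, m_i, m_i+1} ∩ [−2, 2] = {0, 1, 2} → 3 states.
For l_f = 4: m_f ∈ {m_i−1, m_i, m_i+1} ∩ [−4, 4] = {0, 1, 2} → 3 states.
Total: 6.

6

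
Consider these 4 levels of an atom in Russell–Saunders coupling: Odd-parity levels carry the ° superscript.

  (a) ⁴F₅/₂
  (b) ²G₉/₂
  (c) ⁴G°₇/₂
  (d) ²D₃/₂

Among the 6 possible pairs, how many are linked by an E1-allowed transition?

1

(a)–(b): forbidden (parity, ΔS, ΔJ).
(a)–(c): allowed.
(a)–(d): forbidden (parity, ΔS).
(b)–(c): forbidden (ΔS).
(b)–(d): forbidden (parity, ΔL, ΔJ).
(c)–(d): forbidden (ΔS, ΔL, ΔJ).
Allowed pairs: 1 of 6.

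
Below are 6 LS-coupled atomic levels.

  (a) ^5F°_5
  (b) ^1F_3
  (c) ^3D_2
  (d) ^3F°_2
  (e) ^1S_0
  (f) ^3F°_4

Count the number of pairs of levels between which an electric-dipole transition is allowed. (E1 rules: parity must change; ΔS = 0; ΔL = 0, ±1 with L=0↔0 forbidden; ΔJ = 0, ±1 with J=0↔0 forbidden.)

(a)–(b): forbidden (ΔS, ΔJ).
(a)–(c): forbidden (ΔS, ΔJ).
(a)–(d): forbidden (parity, ΔS, ΔJ).
(a)–(e): forbidden (ΔS, ΔL, ΔJ).
(a)–(f): forbidden (parity, ΔS).
(b)–(c): forbidden (parity, ΔS).
(b)–(d): forbidden (ΔS).
(b)–(e): forbidden (parity, ΔL, ΔJ).
(b)–(f): forbidden (ΔS).
(c)–(d): allowed.
(c)–(e): forbidden (parity, ΔS, ΔL, ΔJ).
(c)–(f): forbidden (ΔJ).
(d)–(e): forbidden (ΔS, ΔL, ΔJ).
(d)–(f): forbidden (parity, ΔJ).
(e)–(f): forbidden (ΔS, ΔL, ΔJ).
Allowed pairs: 1 of 15.

1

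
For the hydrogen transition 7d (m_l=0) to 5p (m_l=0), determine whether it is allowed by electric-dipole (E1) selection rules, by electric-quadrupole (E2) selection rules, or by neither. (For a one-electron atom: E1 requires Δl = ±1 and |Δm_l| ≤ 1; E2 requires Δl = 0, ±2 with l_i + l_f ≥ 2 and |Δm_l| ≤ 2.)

Δl = 1 − 2 = -1; l_i + l_f = 3.
Δm_l = +0.
E1 (Δl = ±1, |Δm_l| ≤ 1): satisfied.
E2 (Δl = 0,±2, l_i+l_f ≥ 2, |Δm_l| ≤ 2): not satisfied.

E1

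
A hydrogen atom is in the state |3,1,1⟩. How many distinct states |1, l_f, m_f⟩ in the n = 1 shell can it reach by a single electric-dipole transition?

1

E1 requires Δl = ±1, so l_f ∈ {0, 2}; with 0 ≤ l_f ≤ n_f−1 = 0, the allowed l_f values are {0}.
For l_f = 0: m_f ∈ {m_i−1, m_i, m_i+1} ∩ [−0, 0] = {0} → 1 state.
Total: 1.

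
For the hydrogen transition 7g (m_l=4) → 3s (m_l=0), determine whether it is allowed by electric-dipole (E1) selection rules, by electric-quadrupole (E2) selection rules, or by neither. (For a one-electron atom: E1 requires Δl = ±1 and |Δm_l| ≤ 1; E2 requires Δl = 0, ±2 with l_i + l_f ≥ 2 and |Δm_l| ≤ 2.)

neither

Δl = 0 − 4 = -4; l_i + l_f = 4.
Δm_l = -4.
E1 (Δl = ±1, |Δm_l| ≤ 1): not satisfied.
E2 (Δl = 0,±2, l_i+l_f ≥ 2, |Δm_l| ≤ 2): not satisfied.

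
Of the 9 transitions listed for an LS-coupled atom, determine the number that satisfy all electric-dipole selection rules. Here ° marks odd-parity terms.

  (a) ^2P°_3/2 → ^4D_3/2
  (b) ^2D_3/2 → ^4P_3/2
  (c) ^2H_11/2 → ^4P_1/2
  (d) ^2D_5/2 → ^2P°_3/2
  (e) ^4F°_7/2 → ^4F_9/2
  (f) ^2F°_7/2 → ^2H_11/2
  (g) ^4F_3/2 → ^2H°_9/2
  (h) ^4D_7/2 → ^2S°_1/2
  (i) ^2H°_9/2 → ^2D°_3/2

(a) forbidden (ΔS fails)
(b) forbidden (parity, ΔS fail)
(c) forbidden (parity, ΔS, ΔL, ΔJ fail)
(d) allowed
(e) allowed
(f) forbidden (ΔL, ΔJ fail)
(g) forbidden (ΔS, ΔL, ΔJ fail)
(h) forbidden (ΔS, ΔL, ΔJ fail)
(i) forbidden (parity, ΔL, ΔJ fail)
Total allowed: 2 of 9.

2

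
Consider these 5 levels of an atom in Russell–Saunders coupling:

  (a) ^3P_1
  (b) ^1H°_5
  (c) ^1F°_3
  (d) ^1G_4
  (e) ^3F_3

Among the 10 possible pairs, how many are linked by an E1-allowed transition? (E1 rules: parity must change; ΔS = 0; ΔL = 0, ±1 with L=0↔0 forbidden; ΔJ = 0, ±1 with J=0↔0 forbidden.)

(a)–(b): forbidden (ΔS, ΔL, ΔJ).
(a)–(c): forbidden (ΔS, ΔL, ΔJ).
(a)–(d): forbidden (parity, ΔS, ΔL, ΔJ).
(a)–(e): forbidden (parity, ΔL, ΔJ).
(b)–(c): forbidden (parity, ΔL, ΔJ).
(b)–(d): allowed.
(b)–(e): forbidden (ΔS, ΔL, ΔJ).
(c)–(d): allowed.
(c)–(e): forbidden (ΔS).
(d)–(e): forbidden (parity, ΔS).
Allowed pairs: 2 of 10.

2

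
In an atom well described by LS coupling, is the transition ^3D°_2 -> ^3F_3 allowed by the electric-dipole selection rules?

allowed

ΔL = 0, ±1 (not L=0↔0): L: 2 → 3, ΔL = +1 — ✓.
ΔJ = 0, ±1 (not J=0↔0): J: 2 → 3, ΔJ = +1 — ✓.
ΔS = 0: S: 1 → 1 — ✓.
Parity must change: odd → even — ✓.
All four E1 rules are satisfied.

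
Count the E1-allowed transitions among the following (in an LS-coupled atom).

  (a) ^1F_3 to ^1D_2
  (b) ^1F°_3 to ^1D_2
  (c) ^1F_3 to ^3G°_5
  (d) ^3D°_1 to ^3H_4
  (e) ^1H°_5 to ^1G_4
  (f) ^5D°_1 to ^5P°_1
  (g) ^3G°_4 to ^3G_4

(a) forbidden (parity fails)
(b) allowed
(c) forbidden (ΔS, ΔJ fail)
(d) forbidden (ΔL, ΔJ fail)
(e) allowed
(f) forbidden (parity fails)
(g) allowed
Total allowed: 3 of 7.

3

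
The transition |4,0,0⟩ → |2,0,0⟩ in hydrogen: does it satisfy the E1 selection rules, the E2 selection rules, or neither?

neither

Δl = 0 − 0 = +0; l_i + l_f = 0.
Δm_l = +0.
E1 (Δl = ±1, |Δm_l| ≤ 1): not satisfied.
E2 (Δl = 0,±2, l_i+l_f ≥ 2, |Δm_l| ≤ 2): not satisfied.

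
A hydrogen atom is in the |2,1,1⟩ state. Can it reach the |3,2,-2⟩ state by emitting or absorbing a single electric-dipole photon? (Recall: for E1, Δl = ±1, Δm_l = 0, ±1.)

forbidden

l: 1 → 2 (Δl = +1). Δl = ±1 satisfied.
Δm_l = -2 − (1) = -3. E1 requires Δm_l = 0, ±1: violated.
The transition is electric-dipole forbidden.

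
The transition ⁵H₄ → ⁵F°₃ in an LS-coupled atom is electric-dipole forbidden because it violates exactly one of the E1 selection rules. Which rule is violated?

ΔL = 0, ±1 (not L=0↔0): L: 5 → 3, ΔL = -2 — fails.
ΔJ = 0, ±1 (not J=0↔0): J: 4 → 3, ΔJ = -1 — ok.
Parity must change: even → odd — ok.
ΔS = 0: S: 2 → 2 — ok.

the ΔL = 0, ±1 rule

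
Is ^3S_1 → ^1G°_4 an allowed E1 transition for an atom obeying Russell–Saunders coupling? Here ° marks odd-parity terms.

forbidden

Parity must change: even → odd — ok.
ΔS = 0: S: 1 → 0 — fails.
ΔL = 0, ±1 (not L=0↔0): L: 0 → 4, ΔL = +4 — fails.
ΔJ = 0, ±1 (not J=0↔0): J: 1 → 4, ΔJ = +3 — fails.
Rule(s) violated: ΔS, ΔL, ΔJ.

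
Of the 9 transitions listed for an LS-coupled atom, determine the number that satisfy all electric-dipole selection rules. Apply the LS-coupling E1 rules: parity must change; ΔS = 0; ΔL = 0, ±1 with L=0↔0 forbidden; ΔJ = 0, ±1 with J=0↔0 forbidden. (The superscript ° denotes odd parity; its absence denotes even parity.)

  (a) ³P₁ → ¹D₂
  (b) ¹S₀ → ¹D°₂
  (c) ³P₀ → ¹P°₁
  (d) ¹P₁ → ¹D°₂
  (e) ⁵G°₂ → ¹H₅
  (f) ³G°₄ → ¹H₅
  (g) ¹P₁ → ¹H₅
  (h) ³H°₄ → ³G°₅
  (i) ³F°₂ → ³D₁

2

(a) forbidden (parity, ΔS fail)
(b) forbidden (ΔL, ΔJ fail)
(c) forbidden (ΔS fails)
(d) allowed
(e) forbidden (ΔS, ΔJ fail)
(f) forbidden (ΔS fails)
(g) forbidden (parity, ΔL, ΔJ fail)
(h) forbidden (parity fails)
(i) allowed
Total allowed: 2 of 9.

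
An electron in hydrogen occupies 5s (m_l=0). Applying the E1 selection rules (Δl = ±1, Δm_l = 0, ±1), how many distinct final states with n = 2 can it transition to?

3

E1 requires Δl = ±1, so l_f ∈ {-1, 1}; with 0 ≤ l_f ≤ n_f−1 = 1, the allowed l_f values are {1}.
For l_f = 1: m_f ∈ {m_i−1, m_i, m_i+1} ∩ [−1, 1] = {-1, 0, 1} → 3 states.
Total: 3.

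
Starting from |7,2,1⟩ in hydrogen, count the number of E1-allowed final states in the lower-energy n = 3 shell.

E1 requires Δl = ±1, so l_f ∈ {1, 3}; with 0 ≤ l_f ≤ n_f−1 = 2, the allowed l_f values are {1}.
For l_f = 1: m_f ∈ {m_i−1, m_i, m_i+1} ∩ [−1, 1] = {0, 1} → 2 states.
Total: 2.

2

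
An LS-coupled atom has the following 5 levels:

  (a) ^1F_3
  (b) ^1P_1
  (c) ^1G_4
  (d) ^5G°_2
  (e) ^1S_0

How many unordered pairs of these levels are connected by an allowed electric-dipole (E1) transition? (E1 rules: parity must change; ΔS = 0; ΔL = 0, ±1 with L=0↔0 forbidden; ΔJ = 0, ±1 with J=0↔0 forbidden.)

(a)–(b): forbidden (parity, ΔL, ΔJ).
(a)–(c): forbidden (parity).
(a)–(d): forbidden (ΔS).
(a)–(e): forbidden (parity, ΔL, ΔJ).
(b)–(c): forbidden (parity, ΔL, ΔJ).
(b)–(d): forbidden (ΔS, ΔL).
(b)–(e): forbidden (parity).
(c)–(d): forbidden (ΔS, ΔJ).
(c)–(e): forbidden (parity, ΔL, ΔJ).
(d)–(e): forbidden (ΔS, ΔL, ΔJ).
Allowed pairs: 0 of 10.

0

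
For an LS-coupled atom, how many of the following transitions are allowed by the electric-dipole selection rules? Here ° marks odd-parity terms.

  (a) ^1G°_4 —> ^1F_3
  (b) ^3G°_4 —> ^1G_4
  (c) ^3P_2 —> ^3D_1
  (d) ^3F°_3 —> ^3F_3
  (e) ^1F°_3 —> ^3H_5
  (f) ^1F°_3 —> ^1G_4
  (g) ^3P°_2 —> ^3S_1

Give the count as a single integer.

4

(a) allowed
(b) forbidden (ΔS fails)
(c) forbidden (parity fails)
(d) allowed
(e) forbidden (ΔS, ΔL, ΔJ fail)
(f) allowed
(g) allowed
Total allowed: 4 of 7.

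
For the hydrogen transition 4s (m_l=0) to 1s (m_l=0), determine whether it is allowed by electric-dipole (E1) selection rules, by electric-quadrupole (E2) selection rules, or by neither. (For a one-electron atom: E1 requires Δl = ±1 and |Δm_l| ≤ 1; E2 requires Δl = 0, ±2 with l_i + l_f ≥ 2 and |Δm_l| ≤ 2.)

neither

Δl = 0 − 0 = +0; l_i + l_f = 0.
Δm_l = +0.
E1 (Δl = ±1, |Δm_l| ≤ 1): not satisfied.
E2 (Δl = 0,±2, l_i+l_f ≥ 2, |Δm_l| ≤ 2): not satisfied.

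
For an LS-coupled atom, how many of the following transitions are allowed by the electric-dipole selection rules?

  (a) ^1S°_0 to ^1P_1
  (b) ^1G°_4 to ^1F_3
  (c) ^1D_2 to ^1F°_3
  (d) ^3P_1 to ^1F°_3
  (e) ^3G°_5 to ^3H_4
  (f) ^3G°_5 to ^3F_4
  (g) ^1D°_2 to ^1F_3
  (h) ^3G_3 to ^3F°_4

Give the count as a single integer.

(a) allowed
(b) allowed
(c) allowed
(d) forbidden (ΔS, ΔL, ΔJ fail)
(e) allowed
(f) allowed
(g) allowed
(h) allowed
Total allowed: 7 of 8.

7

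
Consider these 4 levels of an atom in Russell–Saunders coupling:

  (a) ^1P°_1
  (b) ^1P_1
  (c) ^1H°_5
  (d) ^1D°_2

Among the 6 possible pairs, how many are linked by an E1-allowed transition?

(a)–(b): allowed.
(a)–(c): forbidden (parity, ΔL, ΔJ).
(a)–(d): forbidden (parity).
(b)–(c): forbidden (ΔL, ΔJ).
(b)–(d): allowed.
(c)–(d): forbidden (parity, ΔL, ΔJ).
Allowed pairs: 2 of 6.

2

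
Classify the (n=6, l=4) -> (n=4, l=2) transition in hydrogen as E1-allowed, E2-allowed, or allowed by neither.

Δl = 2 − 4 = -2; l_i + l_f = 6.
E1 (Δl = ±1): not satisfied.
E2 (Δl = 0,±2, l_i+l_f ≥ 2): satisfied.

E2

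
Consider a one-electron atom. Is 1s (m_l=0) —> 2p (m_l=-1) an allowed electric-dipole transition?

allowed

l: 0 → 1 (Δl = +1). Δl = ±1 ✓.
m_l: 0 → -1 (Δm_l = -1). |Δm_l| ≤ 1 ✓.
All E1 selection rules are satisfied.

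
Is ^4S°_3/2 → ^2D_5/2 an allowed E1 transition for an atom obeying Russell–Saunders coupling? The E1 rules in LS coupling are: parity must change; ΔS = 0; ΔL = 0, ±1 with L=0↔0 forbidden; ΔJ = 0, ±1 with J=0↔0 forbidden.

Parity must change: odd → even — ok.
ΔS = 0: S: 3/2 → 1/2 — fails.
ΔL = 0, ±1 (not L=0↔0): L: 0 → 2, ΔL = +2 — fails.
ΔJ = 0, ±1 (not J=0↔0): J: 3/2 → 5/2, ΔJ = +1 — ok.
Rule(s) violated: ΔS, ΔL.

forbidden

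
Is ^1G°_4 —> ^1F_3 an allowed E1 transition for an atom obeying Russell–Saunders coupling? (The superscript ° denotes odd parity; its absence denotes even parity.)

allowed

Parity must change: odd → even — satisfied.
ΔS = 0: S: 0 → 0 — satisfied.
ΔL = 0, ±1 (not L=0↔0): L: 4 → 3, ΔL = -1 — satisfied.
ΔJ = 0, ±1 (not J=0↔0): J: 4 → 3, ΔJ = -1 — satisfied.
All four E1 rules are satisfied.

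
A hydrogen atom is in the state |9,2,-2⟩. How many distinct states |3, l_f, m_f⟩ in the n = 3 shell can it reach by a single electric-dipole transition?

1

E1 requires Δl = ±1, so l_f ∈ {1, 3}; with 0 ≤ l_f ≤ n_f−1 = 2, the allowed l_f values are {1}.
For l_f = 1: m_f ∈ {m_i−1, m_i, m_i+1} ∩ [−1, 1] = {-1} → 1 state.
Total: 1.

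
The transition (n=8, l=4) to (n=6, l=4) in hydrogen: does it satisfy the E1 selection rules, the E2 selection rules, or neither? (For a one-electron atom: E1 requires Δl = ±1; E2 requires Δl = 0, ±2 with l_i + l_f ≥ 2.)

E2

Δl = 4 − 4 = +0; l_i + l_f = 8.
E1 (Δl = ±1): not satisfied.
E2 (Δl = 0,±2, l_i+l_f ≥ 2): satisfied.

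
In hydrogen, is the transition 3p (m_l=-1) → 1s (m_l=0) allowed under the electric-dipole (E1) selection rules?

allowed

l: 1 → 0 (Δl = -1). Δl = ±1 passes.
m_l: -1 → 0 (Δm_l = +1). |Δm_l| ≤ 1 passes.
All E1 selection rules are satisfied.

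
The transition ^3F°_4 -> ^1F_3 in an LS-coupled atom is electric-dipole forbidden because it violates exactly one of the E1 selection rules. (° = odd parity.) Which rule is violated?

Parity must change: odd → even — ok.
ΔS = 0: S: 1 → 0 — fails.
ΔL = 0, ±1 (not L=0↔0): L: 3 → 3, ΔL = +0 — ok.
ΔJ = 0, ±1 (not J=0↔0): J: 4 → 3, ΔJ = -1 — ok.

the ΔS = 0 rule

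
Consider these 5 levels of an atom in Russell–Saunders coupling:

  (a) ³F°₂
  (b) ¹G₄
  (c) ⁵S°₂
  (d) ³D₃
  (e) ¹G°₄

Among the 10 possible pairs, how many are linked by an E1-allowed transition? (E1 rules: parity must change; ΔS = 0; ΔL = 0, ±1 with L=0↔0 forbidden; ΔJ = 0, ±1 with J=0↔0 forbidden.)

2

(a)–(b): forbidden (ΔS, ΔJ).
(a)–(c): forbidden (parity, ΔS, ΔL).
(a)–(d): allowed.
(a)–(e): forbidden (parity, ΔS, ΔJ).
(b)–(c): forbidden (ΔS, ΔL, ΔJ).
(b)–(d): forbidden (parity, ΔS, ΔL).
(b)–(e): allowed.
(c)–(d): forbidden (ΔS, ΔL).
(c)–(e): forbidden (parity, ΔS, ΔL, ΔJ).
(d)–(e): forbidden (ΔS, ΔL).
Allowed pairs: 2 of 10.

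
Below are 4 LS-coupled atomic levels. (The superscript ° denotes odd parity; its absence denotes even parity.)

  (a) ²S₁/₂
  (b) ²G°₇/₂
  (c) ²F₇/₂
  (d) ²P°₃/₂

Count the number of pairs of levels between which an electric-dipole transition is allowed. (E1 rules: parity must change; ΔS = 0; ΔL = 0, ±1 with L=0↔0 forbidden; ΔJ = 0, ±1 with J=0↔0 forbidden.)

2

(a)–(b): forbidden (ΔL, ΔJ).
(a)–(c): forbidden (parity, ΔL, ΔJ).
(a)–(d): allowed.
(b)–(c): allowed.
(b)–(d): forbidden (parity, ΔL, ΔJ).
(c)–(d): forbidden (ΔL, ΔJ).
Allowed pairs: 2 of 6.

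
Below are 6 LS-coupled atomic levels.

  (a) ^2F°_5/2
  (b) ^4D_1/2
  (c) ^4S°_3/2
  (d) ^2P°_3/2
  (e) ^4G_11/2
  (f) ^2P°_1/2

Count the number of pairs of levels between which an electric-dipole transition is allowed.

(a)–(b): forbidden (ΔS, ΔJ).
(a)–(c): forbidden (parity, ΔS, ΔL).
(a)–(d): forbidden (parity, ΔL).
(a)–(e): forbidden (ΔS, ΔJ).
(a)–(f): forbidden (parity, ΔL, ΔJ).
(b)–(c): forbidden (ΔL).
(b)–(d): forbidden (ΔS).
(b)–(e): forbidden (parity, ΔL, ΔJ).
(b)–(f): forbidden (ΔS).
(c)–(d): forbidden (parity, ΔS).
(c)–(e): forbidden (ΔL, ΔJ).
(c)–(f): forbidden (parity, ΔS).
(d)–(e): forbidden (ΔS, ΔL, ΔJ).
(d)–(f): forbidden (parity).
(e)–(f): forbidden (ΔS, ΔL, ΔJ).
Allowed pairs: 0 of 15.

0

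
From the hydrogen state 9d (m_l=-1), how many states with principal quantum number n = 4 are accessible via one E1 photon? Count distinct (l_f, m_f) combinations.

5

E1 requires Δl = ±1, so l_f ∈ {1, 3}; with 0 ≤ l_f ≤ n_f−1 = 3, the allowed l_f values are {1, 3}.
For l_f = 1: m_f ∈ {m_i−1, m_i, m_i+1} ∩ [−1, 1] = {-1, 0} → 2 states.
For l_f = 3: m_f ∈ {m_i−1, m_i, m_i+1} ∩ [−3, 3] = {-2, -1, 0} → 3 states.
Total: 5.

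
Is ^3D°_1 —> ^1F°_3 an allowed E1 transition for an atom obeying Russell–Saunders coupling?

forbidden

Parity must change: odd → odd — fails.
ΔS = 0: S: 1 → 0 — fails.
ΔL = 0, ±1 (not L=0↔0): L: 2 → 3, ΔL = +1 — ok.
ΔJ = 0, ±1 (not J=0↔0): J: 1 → 3, ΔJ = +2 — fails.
Rule(s) violated: parity, ΔS, ΔJ.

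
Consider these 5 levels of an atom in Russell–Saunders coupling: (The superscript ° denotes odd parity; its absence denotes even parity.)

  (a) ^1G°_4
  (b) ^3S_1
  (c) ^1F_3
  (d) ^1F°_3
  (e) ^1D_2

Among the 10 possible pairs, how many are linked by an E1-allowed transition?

3

(a)–(b): forbidden (ΔS, ΔL, ΔJ).
(a)–(c): allowed.
(a)–(d): forbidden (parity).
(a)–(e): forbidden (ΔL, ΔJ).
(b)–(c): forbidden (parity, ΔS, ΔL, ΔJ).
(b)–(d): forbidden (ΔS, ΔL, ΔJ).
(b)–(e): forbidden (parity, ΔS, ΔL).
(c)–(d): allowed.
(c)–(e): forbidden (parity).
(d)–(e): allowed.
Allowed pairs: 3 of 10.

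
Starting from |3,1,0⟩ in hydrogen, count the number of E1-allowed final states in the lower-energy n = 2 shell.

1

E1 requires Δl = ±1, so l_f ∈ {0, 2}; with 0 ≤ l_f ≤ n_f−1 = 1, the allowed l_f values are {0}.
For l_f = 0: m_f ∈ {m_i−1, m_i, m_i+1} ∩ [−0, 0] = {0} → 1 state.
Total: 1.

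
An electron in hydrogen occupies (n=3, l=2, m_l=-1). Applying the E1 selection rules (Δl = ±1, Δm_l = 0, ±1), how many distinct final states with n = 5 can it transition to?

5

E1 requires Δl = ±1, so l_f ∈ {1, 3}; with 0 ≤ l_f ≤ n_f−1 = 4, the allowed l_f values are {1, 3}.
For l_f = 1: m_f ∈ {m_i−1, m_i, m_i+1} ∩ [−1, 1] = {-1, 0} → 2 states.
For l_f = 3: m_f ∈ {m_i−1, m_i, m_i+1} ∩ [−3, 3] = {-2, -1, 0} → 3 states.
Total: 5.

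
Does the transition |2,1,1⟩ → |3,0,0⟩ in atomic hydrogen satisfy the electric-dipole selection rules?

allowed

l: 1 → 0 (Δl = -1). Δl = ±1 passes.
Δm_l = 0 − (1) = -1. E1 requires Δm_l = 0, ±1: passes.
All E1 selection rules are satisfied.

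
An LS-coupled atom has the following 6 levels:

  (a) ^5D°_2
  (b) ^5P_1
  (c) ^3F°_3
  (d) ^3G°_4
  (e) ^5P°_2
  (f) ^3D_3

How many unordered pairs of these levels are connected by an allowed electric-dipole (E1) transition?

(a)–(b): allowed.
(a)–(c): forbidden (parity, ΔS).
(a)–(d): forbidden (parity, ΔS, ΔL, ΔJ).
(a)–(e): forbidden (parity).
(a)–(f): forbidden (ΔS).
(b)–(c): forbidden (ΔS, ΔL, ΔJ).
(b)–(d): forbidden (ΔS, ΔL, ΔJ).
(b)–(e): allowed.
(b)–(f): forbidden (parity, ΔS, ΔJ).
(c)–(d): forbidden (parity).
(c)–(e): forbidden (parity, ΔS, ΔL).
(c)–(f): allowed.
(d)–(e): forbidden (parity, ΔS, ΔL, ΔJ).
(d)–(f): forbidden (ΔL).
(e)–(f): forbidden (ΔS).
Allowed pairs: 3 of 15.

3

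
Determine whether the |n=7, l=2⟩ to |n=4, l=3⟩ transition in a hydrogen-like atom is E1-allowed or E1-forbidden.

allowed

Δl = 3 − 2 = +1; the E1 rule Δl = ±1 is satisfied.
All E1 selection rules are satisfied.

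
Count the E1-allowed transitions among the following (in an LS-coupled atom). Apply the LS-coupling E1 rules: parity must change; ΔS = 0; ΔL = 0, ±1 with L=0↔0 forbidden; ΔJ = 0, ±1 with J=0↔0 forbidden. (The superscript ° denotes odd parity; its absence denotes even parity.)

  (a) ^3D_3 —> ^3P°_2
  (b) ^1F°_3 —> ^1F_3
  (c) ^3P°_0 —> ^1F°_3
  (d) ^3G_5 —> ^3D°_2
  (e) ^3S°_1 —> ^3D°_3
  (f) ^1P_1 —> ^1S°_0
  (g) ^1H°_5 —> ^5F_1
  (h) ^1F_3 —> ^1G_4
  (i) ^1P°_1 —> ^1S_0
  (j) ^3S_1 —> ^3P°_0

(a) allowed
(b) allowed
(c) forbidden (parity, ΔS, ΔL, ΔJ fail)
(d) forbidden (ΔL, ΔJ fail)
(e) forbidden (parity, ΔL, ΔJ fail)
(f) allowed
(g) forbidden (ΔS, ΔL, ΔJ fail)
(h) forbidden (parity fails)
(i) allowed
(j) allowed
Total allowed: 5 of 10.

5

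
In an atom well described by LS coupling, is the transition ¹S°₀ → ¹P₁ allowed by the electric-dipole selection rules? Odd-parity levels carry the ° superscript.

Reading off the term symbols: S 0→0, L 0→1, J 0→1, parity odd→even.
Parity must change: odd → even — ok.
ΔS = 0: S: 0 → 0 — ok.
ΔL = 0, ±1 (not L=0↔0): L: 0 → 1, ΔL = +1 — ok.
ΔJ = 0, ±1 (not J=0↔0): J: 0 → 1, ΔJ = +1 — ok.
All four E1 rules are satisfied.

allowed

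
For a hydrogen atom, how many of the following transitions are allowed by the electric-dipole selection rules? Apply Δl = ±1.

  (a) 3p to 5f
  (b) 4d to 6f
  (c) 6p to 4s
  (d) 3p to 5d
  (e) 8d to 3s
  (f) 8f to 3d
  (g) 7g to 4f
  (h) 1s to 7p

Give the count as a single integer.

(a) forbidden — Δl = +2 (E1 requires Δl = ±1)
(b) allowed
(c) allowed
(d) allowed
(e) forbidden — Δl = -2 (E1 requires Δl = ±1)
(f) allowed
(g) allowed
(h) allowed
Total allowed: 6 of 8.

6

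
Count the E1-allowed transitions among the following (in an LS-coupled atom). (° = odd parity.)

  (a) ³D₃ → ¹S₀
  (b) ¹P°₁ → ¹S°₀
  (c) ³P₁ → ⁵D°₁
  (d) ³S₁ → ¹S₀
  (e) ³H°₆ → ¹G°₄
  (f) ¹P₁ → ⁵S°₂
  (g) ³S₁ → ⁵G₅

(a) forbidden (parity, ΔS, ΔL, ΔJ fail)
(b) forbidden (parity fails)
(c) forbidden (ΔS fails)
(d) forbidden (parity, ΔS, ΔL fail)
(e) forbidden (parity, ΔS, ΔJ fail)
(f) forbidden (ΔS fails)
(g) forbidden (parity, ΔS, ΔL, ΔJ fail)
Total allowed: 0 of 7.

0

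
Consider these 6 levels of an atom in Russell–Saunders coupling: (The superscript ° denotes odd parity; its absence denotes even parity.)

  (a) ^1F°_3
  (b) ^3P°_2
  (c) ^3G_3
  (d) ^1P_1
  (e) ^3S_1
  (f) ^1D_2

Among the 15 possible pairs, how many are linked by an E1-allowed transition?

2

(a)–(b): forbidden (parity, ΔS, ΔL).
(a)–(c): forbidden (ΔS).
(a)–(d): forbidden (ΔL, ΔJ).
(a)–(e): forbidden (ΔS, ΔL, ΔJ).
(a)–(f): allowed.
(b)–(c): forbidden (ΔL).
(b)–(d): forbidden (ΔS).
(b)–(e): allowed.
(b)–(f): forbidden (ΔS).
(c)–(d): forbidden (parity, ΔS, ΔL, ΔJ).
(c)–(e): forbidden (parity, ΔL, ΔJ).
(c)–(f): forbidden (parity, ΔS, ΔL).
(d)–(e): forbidden (parity, ΔS).
(d)–(f): forbidden (parity).
(e)–(f): forbidden (parity, ΔS, ΔL).
Allowed pairs: 2 of 15.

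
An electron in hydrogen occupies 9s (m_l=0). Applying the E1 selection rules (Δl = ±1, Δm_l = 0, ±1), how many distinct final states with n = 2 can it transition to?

E1 requires Δl = ±1, so l_f ∈ {-1, 1}; with 0 ≤ l_f ≤ n_f−1 = 1, the allowed l_f values are {1}.
For l_f = 1: m_f ∈ {m_i−1, m_i, m_i+1} ∩ [−1, 1] = {-1, 0, 1} → 3 states.
Total: 3.

3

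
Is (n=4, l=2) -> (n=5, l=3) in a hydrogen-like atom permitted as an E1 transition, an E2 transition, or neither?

E1

Δl = 3 − 2 = +1; l_i + l_f = 5.
E1 (Δl = ±1): satisfied.
E2 (Δl = 0,±2, l_i+l_f ≥ 2): not satisfied.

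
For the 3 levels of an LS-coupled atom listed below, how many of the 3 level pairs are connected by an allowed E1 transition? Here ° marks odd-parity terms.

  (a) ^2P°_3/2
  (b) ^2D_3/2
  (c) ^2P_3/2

2

(a)–(b): allowed.
(a)–(c): allowed.
(b)–(c): forbidden (parity).
Allowed pairs: 2 of 3.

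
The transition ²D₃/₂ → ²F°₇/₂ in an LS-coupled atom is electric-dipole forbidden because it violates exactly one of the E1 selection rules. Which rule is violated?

Reading off the term symbols: S 1/2→1/2, L 2→3, J 3/2→7/2, parity even→odd.
Parity must change: even → odd — ✓.
ΔS = 0: S: 1/2 → 1/2 — ✓.
ΔL = 0, ±1 (not L=0↔0): L: 2 → 3, ΔL = +1 — ✓.
ΔJ = 0, ±1 (not J=0↔0): J: 3/2 → 7/2, ΔJ = +2 — ✗.

the ΔJ = 0, ±1 rule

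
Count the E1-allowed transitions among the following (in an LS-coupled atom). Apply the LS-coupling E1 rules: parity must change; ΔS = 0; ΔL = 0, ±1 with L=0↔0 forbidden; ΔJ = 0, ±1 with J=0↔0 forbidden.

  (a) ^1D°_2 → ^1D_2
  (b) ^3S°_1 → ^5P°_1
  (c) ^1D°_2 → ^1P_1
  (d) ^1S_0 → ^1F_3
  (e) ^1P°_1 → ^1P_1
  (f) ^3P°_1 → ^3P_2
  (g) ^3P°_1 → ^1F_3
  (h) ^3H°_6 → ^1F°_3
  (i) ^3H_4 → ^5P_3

(a) allowed
(b) forbidden (parity, ΔS fail)
(c) allowed
(d) forbidden (parity, ΔL, ΔJ fail)
(e) allowed
(f) allowed
(g) forbidden (ΔS, ΔL, ΔJ fail)
(h) forbidden (parity, ΔS, ΔL, ΔJ fail)
(i) forbidden (parity, ΔS, ΔL fail)
Total allowed: 4 of 9.

4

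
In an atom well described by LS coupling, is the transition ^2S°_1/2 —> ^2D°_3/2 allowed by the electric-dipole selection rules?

Parity must change: odd → odd — fails.
ΔS = 0: S: 1/2 → 1/2 — passes.
ΔL = 0, ±1 (not L=0↔0): L: 0 → 2, ΔL = +2 — fails.
ΔJ = 0, ±1 (not J=0↔0): J: 1/2 → 3/2, ΔJ = +1 — passes.
Rule(s) violated: parity, ΔL.

forbidden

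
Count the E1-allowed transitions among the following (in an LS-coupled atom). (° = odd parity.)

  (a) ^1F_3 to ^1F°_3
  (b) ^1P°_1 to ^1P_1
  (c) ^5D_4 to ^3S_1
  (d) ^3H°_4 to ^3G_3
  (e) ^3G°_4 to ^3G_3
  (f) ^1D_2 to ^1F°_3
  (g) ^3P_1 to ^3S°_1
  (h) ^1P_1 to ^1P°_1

7

(a) allowed
(b) allowed
(c) forbidden (parity, ΔS, ΔL, ΔJ fail)
(d) allowed
(e) allowed
(f) allowed
(g) allowed
(h) allowed
Total allowed: 7 of 8.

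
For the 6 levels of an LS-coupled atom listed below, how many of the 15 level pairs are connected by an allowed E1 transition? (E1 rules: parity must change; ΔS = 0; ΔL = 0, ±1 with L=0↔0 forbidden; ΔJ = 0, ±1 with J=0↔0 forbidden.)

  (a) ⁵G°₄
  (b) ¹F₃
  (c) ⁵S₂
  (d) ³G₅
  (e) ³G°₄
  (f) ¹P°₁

1

(a)–(b): forbidden (ΔS).
(a)–(c): forbidden (ΔL, ΔJ).
(a)–(d): forbidden (ΔS).
(a)–(e): forbidden (parity, ΔS).
(a)–(f): forbidden (parity, ΔS, ΔL, ΔJ).
(b)–(c): forbidden (parity, ΔS, ΔL).
(b)–(d): forbidden (parity, ΔS, ΔJ).
(b)–(e): forbidden (ΔS).
(b)–(f): forbidden (ΔL, ΔJ).
(c)–(d): forbidden (parity, ΔS, ΔL, ΔJ).
(c)–(e): forbidden (ΔS, ΔL, ΔJ).
(c)–(f): forbidden (ΔS).
(d)–(e): allowed.
(d)–(f): forbidden (ΔS, ΔL, ΔJ).
(e)–(f): forbidden (parity, ΔS, ΔL, ΔJ).
Allowed pairs: 1 of 15.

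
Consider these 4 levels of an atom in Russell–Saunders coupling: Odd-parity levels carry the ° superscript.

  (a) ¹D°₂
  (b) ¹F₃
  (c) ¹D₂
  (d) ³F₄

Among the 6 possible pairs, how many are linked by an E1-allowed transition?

(a)–(b): allowed.
(a)–(c): allowed.
(a)–(d): forbidden (ΔS, ΔJ).
(b)–(c): forbidden (parity).
(b)–(d): forbidden (parity, ΔS).
(c)–(d): forbidden (parity, ΔS, ΔJ).
Allowed pairs: 2 of 6.

2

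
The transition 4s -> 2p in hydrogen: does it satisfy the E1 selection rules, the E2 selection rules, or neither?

E1

Δl = 1 − 0 = +1; l_i + l_f = 1.
E1 (Δl = ±1): satisfied.
E2 (Δl = 0,±2, l_i+l_f ≥ 2): not satisfied.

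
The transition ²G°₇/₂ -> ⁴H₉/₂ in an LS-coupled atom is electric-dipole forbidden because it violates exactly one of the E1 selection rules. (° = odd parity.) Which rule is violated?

the ΔS = 0 rule

Parity must change: odd → even — ✓.
ΔS = 0: S: 1/2 → 3/2 — ✗.
ΔL = 0, ±1 (not L=0↔0): L: 4 → 5, ΔL = +1 — ✓.
ΔJ = 0, ±1 (not J=0↔0): J: 7/2 → 9/2, ΔJ = +1 — ✓.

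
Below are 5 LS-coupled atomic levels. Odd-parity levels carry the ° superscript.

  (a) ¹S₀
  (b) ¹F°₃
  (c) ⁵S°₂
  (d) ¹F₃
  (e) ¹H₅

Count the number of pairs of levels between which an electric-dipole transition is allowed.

(a)–(b): forbidden (ΔL, ΔJ).
(a)–(c): forbidden (ΔS, ΔL, ΔJ).
(a)–(d): forbidden (parity, ΔL, ΔJ).
(a)–(e): forbidden (parity, ΔL, ΔJ).
(b)–(c): forbidden (parity, ΔS, ΔL).
(b)–(d): allowed.
(b)–(e): forbidden (ΔL, ΔJ).
(c)–(d): forbidden (ΔS, ΔL).
(c)–(e): forbidden (ΔS, ΔL, ΔJ).
(d)–(e): forbidden (parity, ΔL, ΔJ).
Allowed pairs: 1 of 10.

1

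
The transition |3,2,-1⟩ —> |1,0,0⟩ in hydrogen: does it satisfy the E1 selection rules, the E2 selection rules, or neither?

E2

Δl = 0 − 2 = -2; l_i + l_f = 2.
Δm_l = +1.
E1 (Δl = ±1, |Δm_l| ≤ 1): not satisfied.
E2 (Δl = 0,±2, l_i+l_f ≥ 2, |Δm_l| ≤ 2): satisfied.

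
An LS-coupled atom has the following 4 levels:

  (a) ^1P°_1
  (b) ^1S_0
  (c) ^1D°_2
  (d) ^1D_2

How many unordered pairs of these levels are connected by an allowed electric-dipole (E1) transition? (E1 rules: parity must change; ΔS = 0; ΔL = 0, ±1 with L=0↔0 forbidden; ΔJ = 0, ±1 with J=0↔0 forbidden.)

(a)–(b): allowed.
(a)–(c): forbidden (parity).
(a)–(d): allowed.
(b)–(c): forbidden (ΔL, ΔJ).
(b)–(d): forbidden (parity, ΔL, ΔJ).
(c)–(d): allowed.
Allowed pairs: 3 of 6.

3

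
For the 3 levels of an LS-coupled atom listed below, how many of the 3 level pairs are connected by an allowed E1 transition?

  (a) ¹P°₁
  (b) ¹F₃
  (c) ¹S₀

(a)–(b): forbidden (ΔL, ΔJ).
(a)–(c): allowed.
(b)–(c): forbidden (parity, ΔL, ΔJ).
Allowed pairs: 1 of 3.

1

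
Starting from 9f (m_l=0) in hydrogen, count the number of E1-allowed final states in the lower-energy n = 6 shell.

E1 requires Δl = ±1, so l_f ∈ {2, 4}; with 0 ≤ l_f ≤ n_f−1 = 5, the allowed l_f values are {2, 4}.
For l_f = 2: m_f ∈ {m_i−1, m_i, m_i+1} ∩ [−2, 2] = {-1, 0, 1} → 3 states.
For l_f = 4: m_f ∈ {m_i−1, m_i, m_i+1} ∩ [−4, 4] = {-1, 0, 1} → 3 states.
Total: 6.

6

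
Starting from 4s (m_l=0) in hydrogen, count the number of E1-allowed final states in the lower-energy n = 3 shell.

3

E1 requires Δl = ±1, so l_f ∈ {-1, 1}; with 0 ≤ l_f ≤ n_f−1 = 2, the allowed l_f values are {1}.
For l_f = 1: m_f ∈ {m_i−1, m_i, m_i+1} ∩ [−1, 1] = {-1, 0, 1} → 3 states.
Total: 3.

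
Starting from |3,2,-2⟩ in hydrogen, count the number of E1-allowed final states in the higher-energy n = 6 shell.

E1 requires Δl = ±1, so l_f ∈ {1, 3}; with 0 ≤ l_f ≤ n_f−1 = 5, the allowed l_f values are {1, 3}.
For l_f = 1: m_f ∈ {m_i−1, m_i, m_i+1} ∩ [−1, 1] = {-1} → 1 state.
For l_f = 3: m_f ∈ {m_i−1, m_i, m_i+1} ∩ [−3, 3] = {-3, -2, -1} → 3 states.
Total: 4.

4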